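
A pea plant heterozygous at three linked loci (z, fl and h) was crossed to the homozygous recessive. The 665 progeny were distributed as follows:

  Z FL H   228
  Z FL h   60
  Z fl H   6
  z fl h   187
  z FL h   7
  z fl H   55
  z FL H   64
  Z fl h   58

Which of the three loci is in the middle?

The two most frequent reciprocal classes, z fl h and Z FL H, are the parental types, so the F1 was z fl h / Z FL H.
The two rarest classes, z FL h and Z fl H, are the double crossovers. Comparing them with the parentals, only the fl allele has switched, so fl is the middle locus and the order is z – fl – h.

fl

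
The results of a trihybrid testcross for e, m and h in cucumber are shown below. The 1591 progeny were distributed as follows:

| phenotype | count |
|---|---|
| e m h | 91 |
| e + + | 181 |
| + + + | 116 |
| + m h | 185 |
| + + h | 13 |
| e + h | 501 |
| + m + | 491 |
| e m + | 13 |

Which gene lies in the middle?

The two most frequent reciprocal classes, e + h and + m +, are the parental types, so the F1 was e + h / + m +.
The two rarest classes, + + h and e m +, are the double crossovers. Comparing them with the parentals, only the e allele has switched, so e is the middle locus and the order is h – e – m.

e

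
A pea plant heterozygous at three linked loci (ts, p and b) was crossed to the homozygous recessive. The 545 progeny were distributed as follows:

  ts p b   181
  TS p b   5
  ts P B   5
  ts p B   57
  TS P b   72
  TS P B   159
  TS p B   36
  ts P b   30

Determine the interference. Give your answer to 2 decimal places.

0.48

The two most frequent reciprocal classes, ts p b and TS P B, are the parental types, so the F1 was ts p b / TS P B.
The two rarest classes, TS p b and ts P B, are the double crossovers. Comparing them with the parentals, only the ts allele has switched, so ts is the middle locus and the order is p – ts – b.
p–ts: (66 + 10)/545 = 0.1394; ts–b: (129 + 10)/545 = 0.2550.
Expected DCO frequency = 0.1394 × 0.2550 ≈ 0.03555; observed = 10/545 ≈ 0.01835.
Coefficient of coincidence = 0.01835/0.03555 ≈ 0.52; interference = 1 − 0.52 = 0.48.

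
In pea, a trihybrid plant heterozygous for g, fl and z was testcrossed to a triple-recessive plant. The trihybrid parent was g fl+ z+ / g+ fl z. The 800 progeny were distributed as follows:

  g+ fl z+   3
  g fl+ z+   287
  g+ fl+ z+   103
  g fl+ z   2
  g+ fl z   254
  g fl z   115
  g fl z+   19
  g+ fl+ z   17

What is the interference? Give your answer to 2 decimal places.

0.56

The two rarest classes, g fl+ z and g+ fl z+, are the double crossovers. Comparing them with the parentals, only the z allele has switched, so z is the middle locus and the order is fl – z – g.
fl–z: (36 + 5)/800 = 0.0512; z–g: (218 + 5)/800 = 0.2787.
Expected DCO frequency = 0.0512 × 0.2787 ≈ 0.01427; observed = 5/800 ≈ 0.00625.
Coefficient of coincidence = 0.00625/0.01427 ≈ 0.44; interference = 1 − 0.44 = 0.56.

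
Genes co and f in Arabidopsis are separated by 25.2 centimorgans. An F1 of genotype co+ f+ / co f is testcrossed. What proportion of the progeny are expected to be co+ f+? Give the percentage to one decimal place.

A map distance of 25.2 centimorgans corresponds to a recombination frequency of 0.252.
The F1 is co+ f+ / co f, so co+ f+ is a parental gamete class with expected frequency (1 − r)/2 = 0.748/2 = 0.3740.
That is 0.3740 = 37.4% of the progeny.

37.4%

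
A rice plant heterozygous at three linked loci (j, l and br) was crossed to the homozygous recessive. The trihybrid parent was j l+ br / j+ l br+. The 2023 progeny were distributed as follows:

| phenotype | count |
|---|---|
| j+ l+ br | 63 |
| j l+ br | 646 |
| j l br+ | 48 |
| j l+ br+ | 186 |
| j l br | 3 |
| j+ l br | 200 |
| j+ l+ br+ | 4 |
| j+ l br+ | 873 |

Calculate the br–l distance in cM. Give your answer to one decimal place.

19.4 cM

The two rarest classes, j l br and j+ l+ br+, are the double crossovers. Comparing them with the parentals, only the l allele has switched, so l is the middle locus and the order is br – l – j.
Crossovers in the br–l interval produce the single-crossover classes j l+ br+ and j+ l br (186 + 200 = 386) plus the double crossovers (7).
RF(br–l) = (386 + 7) / 2023 = 393/2023 = 0.1943 → 19.4 cM.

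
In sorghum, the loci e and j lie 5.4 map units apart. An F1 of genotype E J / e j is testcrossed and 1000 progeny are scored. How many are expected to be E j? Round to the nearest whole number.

A map distance of 5.4 map units corresponds to a recombination frequency of 0.054.
The F1 is E J / e j, so E j is a recombinant gamete class with expected frequency r/2 = 0.054/2 = 0.0270.
Expected number = 0.0270 × 1000 = 27.00 ≈ 27.

27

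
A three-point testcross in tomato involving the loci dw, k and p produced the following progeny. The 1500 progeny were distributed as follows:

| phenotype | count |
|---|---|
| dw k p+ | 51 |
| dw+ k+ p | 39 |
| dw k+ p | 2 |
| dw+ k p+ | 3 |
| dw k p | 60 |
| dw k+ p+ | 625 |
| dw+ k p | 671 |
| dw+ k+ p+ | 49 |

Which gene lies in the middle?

The two most frequent reciprocal classes, dw k+ p+ and dw+ k p, are the parental types, so the F1 was dw k+ p+ / dw+ k p.
The two rarest classes, dw k+ p and dw+ k p+, are the double crossovers. Comparing them with the parentals, only the p allele has switched, so p is the middle locus and the order is k – p – dw.

p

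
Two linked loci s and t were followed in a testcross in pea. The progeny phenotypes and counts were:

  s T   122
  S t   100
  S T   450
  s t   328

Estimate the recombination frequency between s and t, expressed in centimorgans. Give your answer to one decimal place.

22.2 centimorgans

The two most frequent classes, S T (450) and s t (328), are the parental types, so the F1 was S T / s t.
The recombinant classes are S t and s T: 100 + 122 = 222.
Recombination frequency = 222/1000 = 0.2220 ≈ 22.2%, i.e. 22.2 centimorgans.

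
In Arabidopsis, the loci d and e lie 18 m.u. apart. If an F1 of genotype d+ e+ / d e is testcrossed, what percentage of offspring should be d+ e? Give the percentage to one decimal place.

9.0%

A map distance of 18 m.u. corresponds to a recombination frequency of 0.180.
The F1 is d+ e+ / d e, so d+ e is a recombinant gamete class with expected frequency r/2 = 0.180/2 = 0.0900.
That is 0.0900 = 9.0% of the progeny.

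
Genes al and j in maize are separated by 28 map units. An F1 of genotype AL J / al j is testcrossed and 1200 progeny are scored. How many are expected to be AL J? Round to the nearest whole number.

432

A map distance of 28 map units corresponds to a recombination frequency of 0.280.
The F1 is AL J / al j, so AL J is a parental gamete class with expected frequency (1 − r)/2 = 0.720/2 = 0.3600.
Expected number = 0.3600 × 1200 = 432.00 ≈ 432.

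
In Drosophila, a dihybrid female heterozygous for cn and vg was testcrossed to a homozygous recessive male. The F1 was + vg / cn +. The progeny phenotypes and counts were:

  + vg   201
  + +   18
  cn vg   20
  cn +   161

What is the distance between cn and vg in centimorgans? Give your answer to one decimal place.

9.5 centimorgans

The recombinant classes are + + and cn vg: 18 + 20 = 38.
Recombination frequency = 38/400 = 0.0950 ≈ 9.5%, i.e. 9.5 centimorgans.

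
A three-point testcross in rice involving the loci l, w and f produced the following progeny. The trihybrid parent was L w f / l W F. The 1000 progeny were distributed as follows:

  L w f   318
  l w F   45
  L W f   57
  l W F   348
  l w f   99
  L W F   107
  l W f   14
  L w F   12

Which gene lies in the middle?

f

The two rarest classes, L w F and l W f, are the double crossovers. Comparing them with the parentals, only the f allele has switched, so f is the middle locus and the order is l – f – w.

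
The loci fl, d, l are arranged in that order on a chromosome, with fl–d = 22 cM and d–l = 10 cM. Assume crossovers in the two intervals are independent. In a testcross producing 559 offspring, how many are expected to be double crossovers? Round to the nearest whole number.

12

Map distances give recombination frequencies of 0.220 and 0.100 for the two intervals.
With no interference, expected double-crossover frequency = 0.220 × 0.100 = 0.02200.
Expected number = 0.02200 × 559 = 12.30 ≈ 12.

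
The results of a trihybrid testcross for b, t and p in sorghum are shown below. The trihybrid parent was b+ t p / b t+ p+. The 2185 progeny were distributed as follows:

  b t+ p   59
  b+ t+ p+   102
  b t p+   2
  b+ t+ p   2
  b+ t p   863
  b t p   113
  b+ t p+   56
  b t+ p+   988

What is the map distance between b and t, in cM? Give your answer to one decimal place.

The two rarest classes, b+ t+ p and b t p+, are the double crossovers. Comparing them with the parentals, only the t allele has switched, so t is the middle locus and the order is p – t – b.
Crossovers in the t–b interval produce the single-crossover classes b t p and b+ t+ p+ (113 + 102 = 215) plus the double crossovers (4).
RF(t–b) = (215 + 4) / 2185 = 219/2185 = 0.1002 → 10.0 cM.

10.0 cM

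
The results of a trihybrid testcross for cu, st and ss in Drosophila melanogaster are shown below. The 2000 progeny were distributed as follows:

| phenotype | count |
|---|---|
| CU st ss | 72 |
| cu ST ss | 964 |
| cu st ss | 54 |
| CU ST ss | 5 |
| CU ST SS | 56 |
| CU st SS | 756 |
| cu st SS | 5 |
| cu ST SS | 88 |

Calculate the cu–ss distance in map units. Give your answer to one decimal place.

The two most frequent reciprocal classes, cu ST ss and CU st SS, are the parental types, so the F1 was cu ST ss / CU st SS.
The two rarest classes, CU ST ss and cu st SS, are the double crossovers. Comparing them with the parentals, only the cu allele has switched, so cu is the middle locus and the order is ss – cu – st.
Crossovers in the ss–cu interval produce the single-crossover classes cu ST SS and CU st ss (88 + 72 = 160) plus the double crossovers (10).
RF(ss–cu) = (160 + 10) / 2000 = 170/2000 = 0.0850 → 8.5 map units.

8.5 map units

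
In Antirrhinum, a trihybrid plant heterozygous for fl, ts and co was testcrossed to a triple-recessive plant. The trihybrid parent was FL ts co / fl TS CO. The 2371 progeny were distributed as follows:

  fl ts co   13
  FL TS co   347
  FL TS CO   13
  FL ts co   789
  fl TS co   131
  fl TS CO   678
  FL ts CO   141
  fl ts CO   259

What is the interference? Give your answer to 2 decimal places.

0.67

The two rarest classes, fl ts co and FL TS CO, are the double crossovers. Comparing them with the parentals, only the fl allele has switched, so fl is the middle locus and the order is co – fl – ts.
co–fl: (272 + 26)/2371 = 0.1257; fl–ts: (606 + 26)/2371 = 0.2666.
Expected DCO frequency = 0.1257 × 0.2666 ≈ 0.03351; observed = 26/2371 ≈ 0.01097.
Coefficient of coincidence = 0.01097/0.03351 ≈ 0.33; interference = 1 − 0.33 = 0.67.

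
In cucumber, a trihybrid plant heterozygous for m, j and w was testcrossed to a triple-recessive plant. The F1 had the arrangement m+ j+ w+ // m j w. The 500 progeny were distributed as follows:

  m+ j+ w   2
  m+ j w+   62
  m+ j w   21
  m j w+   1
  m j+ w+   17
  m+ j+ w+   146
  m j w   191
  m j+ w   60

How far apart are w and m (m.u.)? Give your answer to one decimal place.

The two rarest classes, m+ j+ w and m j w+, are the double crossovers. Comparing them with the parentals, only the w allele has switched, so w is the middle locus and the order is j – w – m.
Crossovers in the w–m interval produce the single-crossover classes m j+ w+ and m+ j w (17 + 21 = 38) plus the double crossovers (3).
RF(w–m) = (38 + 3) / 500 = 41/500 = 0.0820 → 8.2 m.u.

8.2 m.u.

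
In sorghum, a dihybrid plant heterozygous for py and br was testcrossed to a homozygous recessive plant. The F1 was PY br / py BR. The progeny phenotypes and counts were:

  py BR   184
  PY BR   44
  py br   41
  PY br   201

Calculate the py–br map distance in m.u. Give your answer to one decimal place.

The recombinant classes are PY BR and py br: 44 + 41 = 85.
Recombination frequency = 85/470 = 0.1809 ≈ 18.1%, i.e. 18.1 m.u.

18.1 m.u.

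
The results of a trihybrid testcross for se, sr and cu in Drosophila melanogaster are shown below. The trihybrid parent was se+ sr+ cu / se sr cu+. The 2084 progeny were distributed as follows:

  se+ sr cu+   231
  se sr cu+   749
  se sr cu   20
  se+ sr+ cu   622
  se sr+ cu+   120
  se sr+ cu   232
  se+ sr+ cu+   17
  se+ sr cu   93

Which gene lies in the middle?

The two rarest classes, se+ sr+ cu+ and se sr cu, are the double crossovers. Comparing them with the parentals, only the cu allele has switched, so cu is the middle locus and the order is sr – cu – se.

cu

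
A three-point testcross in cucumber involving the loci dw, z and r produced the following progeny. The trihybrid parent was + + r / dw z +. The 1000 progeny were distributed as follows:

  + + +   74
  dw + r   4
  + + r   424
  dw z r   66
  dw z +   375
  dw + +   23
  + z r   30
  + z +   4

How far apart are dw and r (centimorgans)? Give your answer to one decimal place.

14.8 centimorgans

The two rarest classes, dw + r and + z +, are the double crossovers. Comparing them with the parentals, only the dw allele has switched, so dw is the middle locus and the order is r – dw – z.
Crossovers in the r–dw interval produce the single-crossover classes + + + and dw z r (74 + 66 = 140) plus the double crossovers (8).
RF(r–dw) = (140 + 8) / 1000 = 148/1000 = 0.1480 → 14.8 centimorgans.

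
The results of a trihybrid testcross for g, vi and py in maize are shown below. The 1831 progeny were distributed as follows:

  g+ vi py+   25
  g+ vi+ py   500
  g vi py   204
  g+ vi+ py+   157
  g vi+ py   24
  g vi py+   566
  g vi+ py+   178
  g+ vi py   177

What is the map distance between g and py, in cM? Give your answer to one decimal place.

22.4 cM

The two most frequent reciprocal classes, g+ vi+ py and g vi py+, are the parental types, so the F1 was g+ vi+ py / g vi py+.
The two rarest classes, g vi+ py and g+ vi py+, are the double crossovers. Comparing them with the parentals, only the g allele has switched, so g is the middle locus and the order is py – g – vi.
Crossovers in the py–g interval produce the single-crossover classes g+ vi+ py+ and g vi py (157 + 204 = 361) plus the double crossovers (49).
RF(py–g) = (361 + 49) / 1831 = 410/1831 = 0.2239 → 22.4 cM.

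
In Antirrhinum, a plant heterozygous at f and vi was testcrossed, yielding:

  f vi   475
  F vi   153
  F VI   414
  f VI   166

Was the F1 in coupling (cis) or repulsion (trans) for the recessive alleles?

The two most frequent classes are F VI (414) and f vi (475); these are the parental (non-recombinant) types.
So the F1 carried F VI on one chromosome and f vi on the other — the recessive alleles are on the same chromosome (cis / coupling).

cis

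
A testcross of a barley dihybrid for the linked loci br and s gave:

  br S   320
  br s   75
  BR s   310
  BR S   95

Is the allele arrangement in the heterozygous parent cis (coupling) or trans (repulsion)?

trans

The two most frequent classes are BR s (310) and br S (320); these are the parental (non-recombinant) types.
So the F1 carried BR s on one chromosome and br S on the other — the recessive alleles are on opposite chromosomes (trans / repulsion).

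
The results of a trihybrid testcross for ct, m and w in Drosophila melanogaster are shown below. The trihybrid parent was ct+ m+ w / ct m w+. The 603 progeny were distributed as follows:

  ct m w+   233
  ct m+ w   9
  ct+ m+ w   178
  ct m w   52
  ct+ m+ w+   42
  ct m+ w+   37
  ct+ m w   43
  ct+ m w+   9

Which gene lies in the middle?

The two rarest classes, ct m+ w and ct+ m w+, are the double crossovers. Comparing them with the parentals, only the ct allele has switched, so ct is the middle locus and the order is m – ct – w.

ct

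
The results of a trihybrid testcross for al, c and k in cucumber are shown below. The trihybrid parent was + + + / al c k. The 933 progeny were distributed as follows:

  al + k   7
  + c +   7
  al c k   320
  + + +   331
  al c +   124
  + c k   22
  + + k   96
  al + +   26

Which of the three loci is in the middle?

c

The two rarest classes, + c + and al + k, are the double crossovers. Comparing them with the parentals, only the c allele has switched, so c is the middle locus and the order is al – c – k.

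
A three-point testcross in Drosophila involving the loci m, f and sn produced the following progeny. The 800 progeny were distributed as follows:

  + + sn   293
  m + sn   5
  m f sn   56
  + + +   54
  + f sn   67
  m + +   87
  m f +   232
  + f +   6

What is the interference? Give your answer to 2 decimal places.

0.56

The two most frequent reciprocal classes, m f + and + + sn, are the parental types, so the F1 was m f + / + + sn.
The two rarest classes, + f + and m + sn, are the double crossovers. Comparing them with the parentals, only the m allele has switched, so m is the middle locus and the order is sn – m – f.
sn–m: (110 + 11)/800 = 0.1512; m–f: (154 + 11)/800 = 0.2062.
Expected DCO frequency = 0.1512 × 0.2062 ≈ 0.03118; observed = 11/800 ≈ 0.01375.
Coefficient of coincidence = 0.01375/0.03118 ≈ 0.44; interference = 1 − 0.44 = 0.56.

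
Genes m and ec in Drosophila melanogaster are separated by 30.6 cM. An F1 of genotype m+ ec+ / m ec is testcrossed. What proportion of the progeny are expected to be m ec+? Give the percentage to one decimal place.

A map distance of 30.6 cM corresponds to a recombination frequency of 0.306.
The F1 is m+ ec+ / m ec, so m ec+ is a recombinant gamete class with expected frequency r/2 = 0.306/2 = 0.1530.
That is 0.1530 = 15.3% of the progeny.

15.3%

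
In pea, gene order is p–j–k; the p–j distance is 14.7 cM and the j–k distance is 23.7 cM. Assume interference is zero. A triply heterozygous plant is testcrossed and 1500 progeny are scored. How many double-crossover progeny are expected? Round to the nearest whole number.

52

Map distances give recombination frequencies of 0.147 and 0.237 for the two intervals.
With no interference, expected double-crossover frequency = 0.147 × 0.237 = 0.03484.
Expected number = 0.03484 × 1500 = 52.26 ≈ 52.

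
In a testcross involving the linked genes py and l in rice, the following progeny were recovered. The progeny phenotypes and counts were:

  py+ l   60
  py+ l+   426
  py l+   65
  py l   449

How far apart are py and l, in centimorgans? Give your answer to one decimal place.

12.5 centimorgans

The two most frequent classes, py+ l+ (426) and py l (449), are the parental types, so the F1 was py+ l+ / py l.
The recombinant classes are py+ l and py l+: 60 + 65 = 125.
Recombination frequency = 125/1000 = 0.1250 ≈ 12.5%, i.e. 12.5 centimorgans.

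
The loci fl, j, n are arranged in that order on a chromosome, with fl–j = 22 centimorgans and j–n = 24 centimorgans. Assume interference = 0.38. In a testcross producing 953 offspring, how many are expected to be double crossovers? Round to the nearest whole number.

Map distances give recombination frequencies of 0.220 and 0.240 for the two intervals.
With interference 0.38 (so coincidence = 0.62), expected double-crossover frequency = 0.220 × 0.240 × 0.62 = 0.03274.
Expected number = 0.03274 × 953 = 31.20 ≈ 31.

31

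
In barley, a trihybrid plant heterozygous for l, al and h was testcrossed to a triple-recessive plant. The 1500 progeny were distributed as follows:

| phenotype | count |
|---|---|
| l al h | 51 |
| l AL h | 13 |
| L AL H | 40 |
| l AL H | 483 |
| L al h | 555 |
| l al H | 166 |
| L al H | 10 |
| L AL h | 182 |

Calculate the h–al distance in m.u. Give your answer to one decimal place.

The two most frequent reciprocal classes, l AL H and L al h, are the parental types, so the F1 was l AL H / L al h.
The two rarest classes, l AL h and L al H, are the double crossovers. Comparing them with the parentals, only the h allele has switched, so h is the middle locus and the order is al – h – l.
Crossovers in the al–h interval produce the single-crossover classes l al H and L AL h (166 + 182 = 348) plus the double crossovers (23).
RF(al–h) = (348 + 23) / 1500 = 371/1500 = 0.2473 → 24.7 m.u.

24.7 m.u.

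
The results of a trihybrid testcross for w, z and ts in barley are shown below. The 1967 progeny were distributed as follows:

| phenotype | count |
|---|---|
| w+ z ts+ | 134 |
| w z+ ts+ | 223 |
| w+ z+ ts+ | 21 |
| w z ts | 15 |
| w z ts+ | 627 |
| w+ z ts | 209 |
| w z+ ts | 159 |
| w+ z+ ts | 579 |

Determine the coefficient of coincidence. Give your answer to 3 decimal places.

0.460

The two most frequent reciprocal classes, w z ts+ and w+ z+ ts, are the parental types, so the F1 was w z ts+ / w+ z+ ts.
The two rarest classes, w z ts and w+ z+ ts+, are the double crossovers. Comparing them with the parentals, only the ts allele has switched, so ts is the middle locus and the order is w – ts – z.
w–ts: (293 + 36)/1967 = 0.1673; ts–z: (432 + 36)/1967 = 0.2379.
Expected DCO frequency = 0.1673 × 0.2379 ≈ 0.03980; observed = 36/1967 ≈ 0.01830.
Coefficient of coincidence = 0.01830/0.03980 ≈ 0.460.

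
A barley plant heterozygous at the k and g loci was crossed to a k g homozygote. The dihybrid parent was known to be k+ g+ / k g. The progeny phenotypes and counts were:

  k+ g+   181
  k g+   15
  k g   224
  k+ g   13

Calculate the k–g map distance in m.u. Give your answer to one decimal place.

6.5 m.u.

The recombinant classes are k+ g and k g+: 13 + 15 = 28.
Recombination frequency = 28/433 = 0.0647 ≈ 6.5%, i.e. 6.5 m.u.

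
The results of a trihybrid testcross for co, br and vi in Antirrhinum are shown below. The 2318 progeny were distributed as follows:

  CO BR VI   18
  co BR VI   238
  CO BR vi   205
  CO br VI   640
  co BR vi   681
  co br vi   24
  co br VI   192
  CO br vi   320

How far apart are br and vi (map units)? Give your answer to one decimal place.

The two most frequent reciprocal classes, co BR vi and CO br VI, are the parental types, so the F1 was co BR vi / CO br VI.
The two rarest classes, co br vi and CO BR VI, are the double crossovers. Comparing them with the parentals, only the br allele has switched, so br is the middle locus and the order is co – br – vi.
Crossovers in the br–vi interval produce the single-crossover classes co BR VI and CO br vi (238 + 320 = 558) plus the double crossovers (42).
RF(br–vi) = (558 + 42) / 2318 = 600/2318 = 0.2588 → 25.9 map units.

25.9 map units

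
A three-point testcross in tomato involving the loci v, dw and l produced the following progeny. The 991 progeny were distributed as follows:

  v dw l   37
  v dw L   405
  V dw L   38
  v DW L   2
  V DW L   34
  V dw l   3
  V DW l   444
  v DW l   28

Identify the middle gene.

dw

The two most frequent reciprocal classes, V DW l and v dw L, are the parental types, so the F1 was V DW l / v dw L.
The two rarest classes, V dw l and v DW L, are the double crossovers. Comparing them with the parentals, only the dw allele has switched, so dw is the middle locus and the order is v – dw – l.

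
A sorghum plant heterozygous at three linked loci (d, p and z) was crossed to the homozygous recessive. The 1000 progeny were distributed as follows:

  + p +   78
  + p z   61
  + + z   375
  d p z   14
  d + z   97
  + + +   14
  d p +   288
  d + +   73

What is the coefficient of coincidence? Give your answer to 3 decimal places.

0.851

The two most frequent reciprocal classes, d p + and + + z, are the parental types, so the F1 was d p + / + + z.
The two rarest classes, d p z and + + +, are the double crossovers. Comparing them with the parentals, only the z allele has switched, so z is the middle locus and the order is p – z – d.
p–z: (134 + 28)/1000 = 0.1620; z–d: (175 + 28)/1000 = 0.2030.
Expected DCO frequency = 0.1620 × 0.2030 ≈ 0.03289; observed = 28/1000 ≈ 0.02800.
Coefficient of coincidence = 0.02800/0.03289 ≈ 0.851.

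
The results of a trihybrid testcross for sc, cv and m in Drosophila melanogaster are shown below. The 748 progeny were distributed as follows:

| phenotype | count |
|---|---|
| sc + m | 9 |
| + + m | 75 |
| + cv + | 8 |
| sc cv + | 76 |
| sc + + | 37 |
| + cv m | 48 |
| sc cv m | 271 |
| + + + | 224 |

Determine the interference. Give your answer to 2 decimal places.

The two most frequent reciprocal classes, + + + and sc cv m, are the parental types, so the F1 was + + + / sc cv m.
The two rarest classes, + cv + and sc + m, are the double crossovers. Comparing them with the parentals, only the cv allele has switched, so cv is the middle locus and the order is sc – cv – m.
sc–cv: (85 + 17)/748 = 0.1364; cv–m: (151 + 17)/748 = 0.2246.
Expected DCO frequency = 0.1364 × 0.2246 ≈ 0.03064; observed = 17/748 ≈ 0.02273.
Coefficient of coincidence = 0.02273/0.03064 ≈ 0.74; interference = 1 − 0.74 = 0.26.

0.26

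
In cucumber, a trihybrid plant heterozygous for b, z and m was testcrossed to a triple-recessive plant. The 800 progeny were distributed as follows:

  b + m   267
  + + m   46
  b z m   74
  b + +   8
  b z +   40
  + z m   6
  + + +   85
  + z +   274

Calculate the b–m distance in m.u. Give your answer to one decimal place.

12.5 m.u.

The two most frequent reciprocal classes, + z + and b + m, are the parental types, so the F1 was + z + / b + m.
The two rarest classes, + z m and b + +, are the double crossovers. Comparing them with the parentals, only the m allele has switched, so m is the middle locus and the order is z – m – b.
Crossovers in the m–b interval produce the single-crossover classes b z + and + + m (40 + 46 = 86) plus the double crossovers (14).
RF(m–b) = (86 + 14) / 800 = 100/800 = 0.1250 → 12.5 m.u.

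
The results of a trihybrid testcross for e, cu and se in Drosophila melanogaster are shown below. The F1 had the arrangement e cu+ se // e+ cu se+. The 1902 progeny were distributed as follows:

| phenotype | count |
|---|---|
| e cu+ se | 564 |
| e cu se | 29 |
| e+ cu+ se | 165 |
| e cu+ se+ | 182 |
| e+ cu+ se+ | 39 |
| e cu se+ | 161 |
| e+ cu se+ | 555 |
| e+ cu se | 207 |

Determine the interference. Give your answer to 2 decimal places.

0.28

The two rarest classes, e cu se and e+ cu+ se+, are the double crossovers. Comparing them with the parentals, only the cu allele has switched, so cu is the middle locus and the order is se – cu – e.
se–cu: (389 + 68)/1902 = 0.2403; cu–e: (326 + 68)/1902 = 0.2072.
Expected DCO frequency = 0.2403 × 0.2072 ≈ 0.04979; observed = 68/1902 ≈ 0.03575.
Coefficient of coincidence = 0.03575/0.04979 ≈ 0.72; interference = 1 − 0.72 = 0.28.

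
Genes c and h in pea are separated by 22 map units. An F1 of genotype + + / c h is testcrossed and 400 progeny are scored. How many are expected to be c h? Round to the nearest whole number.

A map distance of 22 map units corresponds to a recombination frequency of 0.220.
The F1 is + + / c h, so c h is a parental gamete class with expected frequency (1 − r)/2 = 0.780/2 = 0.3900.
Expected number = 0.3900 × 400 = 156.00 ≈ 156.

156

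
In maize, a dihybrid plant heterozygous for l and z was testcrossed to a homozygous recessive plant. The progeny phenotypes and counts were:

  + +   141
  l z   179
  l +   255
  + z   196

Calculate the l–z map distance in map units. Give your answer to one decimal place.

The two most frequent classes, + z (196) and l + (255), are the parental types, so the F1 was + z / l +.
The recombinant classes are + + and l z: 141 + 179 = 320.
Recombination frequency = 320/771 = 0.4150 ≈ 41.5%, i.e. 41.5 map units.

41.5 map units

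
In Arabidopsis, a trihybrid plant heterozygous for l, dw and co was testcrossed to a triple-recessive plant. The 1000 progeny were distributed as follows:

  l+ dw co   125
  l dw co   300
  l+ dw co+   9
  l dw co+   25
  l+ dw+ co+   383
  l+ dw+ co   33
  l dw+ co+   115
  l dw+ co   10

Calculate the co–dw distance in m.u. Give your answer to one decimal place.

The two most frequent reciprocal classes, l dw co and l+ dw+ co+, are the parental types, so the F1 was l dw co / l+ dw+ co+.
The two rarest classes, l dw+ co and l+ dw co+, are the double crossovers. Comparing them with the parentals, only the dw allele has switched, so dw is the middle locus and the order is l – dw – co.
Crossovers in the dw–co interval produce the single-crossover classes l dw co+ and l+ dw+ co (25 + 33 = 58) plus the double crossovers (19).
RF(dw–co) = (58 + 19) / 1000 = 77/1000 = 0.0770 → 7.7 m.u.

7.7 m.u.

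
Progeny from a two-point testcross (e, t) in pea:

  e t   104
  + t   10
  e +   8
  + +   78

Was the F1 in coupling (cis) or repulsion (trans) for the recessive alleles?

The two most frequent classes are + + (78) and e t (104); these are the parental (non-recombinant) types.
So the F1 carried + + on one chromosome and e t on the other — the recessive alleles are on the same chromosome (cis / coupling).

cis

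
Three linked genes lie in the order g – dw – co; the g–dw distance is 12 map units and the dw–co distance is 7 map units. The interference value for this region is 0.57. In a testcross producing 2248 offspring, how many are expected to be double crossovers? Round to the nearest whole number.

8

Map distances give recombination frequencies of 0.120 and 0.070 for the two intervals.
With interference 0.57 (so coincidence = 0.43), expected double-crossover frequency = 0.120 × 0.070 × 0.43 = 0.00361.
Expected number = 0.00361 × 2248 = 8.12 ≈ 8.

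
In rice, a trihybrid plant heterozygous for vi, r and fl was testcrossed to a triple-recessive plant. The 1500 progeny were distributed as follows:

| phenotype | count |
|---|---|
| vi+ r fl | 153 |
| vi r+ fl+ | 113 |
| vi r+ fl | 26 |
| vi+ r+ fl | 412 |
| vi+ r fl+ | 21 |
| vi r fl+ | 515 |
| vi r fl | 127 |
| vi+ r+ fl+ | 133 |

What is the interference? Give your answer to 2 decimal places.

0.27

The two most frequent reciprocal classes, vi+ r+ fl and vi r fl+, are the parental types, so the F1 was vi+ r+ fl / vi r fl+.
The two rarest classes, vi r+ fl and vi+ r fl+, are the double crossovers. Comparing them with the parentals, only the vi allele has switched, so vi is the middle locus and the order is r – vi – fl.
r–vi: (266 + 47)/1500 = 0.2087; vi–fl: (260 + 47)/1500 = 0.2047.
Expected DCO frequency = 0.2087 × 0.2047 ≈ 0.04272; observed = 47/1500 ≈ 0.03133.
Coefficient of coincidence = 0.03133/0.04272 ≈ 0.73; interference = 1 − 0.73 = 0.27.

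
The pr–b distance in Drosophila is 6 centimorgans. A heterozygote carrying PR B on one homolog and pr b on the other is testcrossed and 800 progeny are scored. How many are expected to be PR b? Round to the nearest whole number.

A map distance of 6 centimorgans corresponds to a recombination frequency of 0.060.
The F1 is PR B / pr b, so PR b is a recombinant gamete class with expected frequency r/2 = 0.060/2 = 0.0300.
Expected number = 0.0300 × 800 = 24.00 ≈ 24.

24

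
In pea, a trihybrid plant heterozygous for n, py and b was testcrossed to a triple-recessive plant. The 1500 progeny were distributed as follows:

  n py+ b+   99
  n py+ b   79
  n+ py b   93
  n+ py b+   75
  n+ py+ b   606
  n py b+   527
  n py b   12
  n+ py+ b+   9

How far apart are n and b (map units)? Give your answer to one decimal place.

11.7 map units

The two most frequent reciprocal classes, n py b+ and n+ py+ b, are the parental types, so the F1 was n py b+ / n+ py+ b.
The two rarest classes, n py b and n+ py+ b+, are the double crossovers. Comparing them with the parentals, only the b allele has switched, so b is the middle locus and the order is py – b – n.
Crossovers in the b–n interval produce the single-crossover classes n+ py b+ and n py+ b (75 + 79 = 154) plus the double crossovers (21).
RF(b–n) = (154 + 21) / 1500 = 175/1500 = 0.1167 → 11.7 map units.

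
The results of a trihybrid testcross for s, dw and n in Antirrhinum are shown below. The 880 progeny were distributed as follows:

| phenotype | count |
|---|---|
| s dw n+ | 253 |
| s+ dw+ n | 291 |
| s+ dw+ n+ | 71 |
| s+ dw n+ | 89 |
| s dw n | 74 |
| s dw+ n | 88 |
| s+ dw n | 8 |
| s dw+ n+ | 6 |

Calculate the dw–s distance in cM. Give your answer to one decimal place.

21.7 cM

The two most frequent reciprocal classes, s+ dw+ n and s dw n+, are the parental types, so the F1 was s+ dw+ n / s dw n+.
The two rarest classes, s+ dw n and s dw+ n+, are the double crossovers. Comparing them with the parentals, only the dw allele has switched, so dw is the middle locus and the order is n – dw – s.
Crossovers in the dw–s interval produce the single-crossover classes s dw+ n and s+ dw n+ (88 + 89 = 177) plus the double crossovers (14).
RF(dw–s) = (177 + 14) / 880 = 191/880 = 0.2170 → 21.7 cM.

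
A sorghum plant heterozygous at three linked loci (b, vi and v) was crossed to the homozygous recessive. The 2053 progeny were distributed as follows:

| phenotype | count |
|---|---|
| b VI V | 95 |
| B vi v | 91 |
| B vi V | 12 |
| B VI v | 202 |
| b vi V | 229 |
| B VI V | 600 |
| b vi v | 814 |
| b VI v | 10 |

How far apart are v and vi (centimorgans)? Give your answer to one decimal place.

The two most frequent reciprocal classes, b vi v and B VI V, are the parental types, so the F1 was b vi v / B VI V.
The two rarest classes, b VI v and B vi V, are the double crossovers. Comparing them with the parentals, only the vi allele has switched, so vi is the middle locus and the order is v – vi – b.
Crossovers in the v–vi interval produce the single-crossover classes b vi V and B VI v (229 + 202 = 431) plus the double crossovers (22).
RF(v–vi) = (431 + 22) / 2053 = 453/2053 = 0.2207 → 22.1 centimorgans.

22.1 centimorgans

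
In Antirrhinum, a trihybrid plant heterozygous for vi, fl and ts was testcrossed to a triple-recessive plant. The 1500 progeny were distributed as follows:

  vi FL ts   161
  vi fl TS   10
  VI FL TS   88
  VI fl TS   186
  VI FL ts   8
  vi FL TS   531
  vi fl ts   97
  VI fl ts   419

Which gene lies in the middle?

The two most frequent reciprocal classes, vi FL TS and VI fl ts, are the parental types, so the F1 was vi FL TS / VI fl ts.
The two rarest classes, vi fl TS and VI FL ts, are the double crossovers. Comparing them with the parentals, only the fl allele has switched, so fl is the middle locus and the order is vi – fl – ts.

fl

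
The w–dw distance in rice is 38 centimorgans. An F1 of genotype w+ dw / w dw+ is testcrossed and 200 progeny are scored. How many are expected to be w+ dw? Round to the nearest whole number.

A map distance of 38 centimorgans corresponds to a recombination frequency of 0.380.
The F1 is w+ dw / w dw+, so w+ dw is a parental gamete class with expected frequency (1 − r)/2 = 0.620/2 = 0.3100.
Expected number = 0.3100 × 200 = 62.00 ≈ 62.

62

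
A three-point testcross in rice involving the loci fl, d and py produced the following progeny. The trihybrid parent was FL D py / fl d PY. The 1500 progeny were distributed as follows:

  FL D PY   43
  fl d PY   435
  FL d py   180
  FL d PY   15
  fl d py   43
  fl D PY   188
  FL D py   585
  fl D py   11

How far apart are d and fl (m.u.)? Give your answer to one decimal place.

26.3 m.u.

The two rarest classes, fl D py and FL d PY, are the double crossovers. Comparing them with the parentals, only the fl allele has switched, so fl is the middle locus and the order is py – fl – d.
Crossovers in the fl–d interval produce the single-crossover classes FL d py and fl D PY (180 + 188 = 368) plus the double crossovers (26).
RF(fl–d) = (368 + 26) / 1500 = 394/1500 = 0.2627 → 26.3 m.u.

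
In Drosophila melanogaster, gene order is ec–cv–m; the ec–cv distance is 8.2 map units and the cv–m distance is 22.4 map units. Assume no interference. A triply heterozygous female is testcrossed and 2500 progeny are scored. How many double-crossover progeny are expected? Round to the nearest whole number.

Map distances give recombination frequencies of 0.082 and 0.224 for the two intervals.
With no interference, expected double-crossover frequency = 0.082 × 0.224 = 0.01837.
Expected number = 0.01837 × 2500 = 45.92 ≈ 46.

46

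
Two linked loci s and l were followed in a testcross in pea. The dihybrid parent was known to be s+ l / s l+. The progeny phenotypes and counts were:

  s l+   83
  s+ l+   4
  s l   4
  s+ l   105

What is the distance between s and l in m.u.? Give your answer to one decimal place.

The recombinant classes are s+ l+ and s l: 4 + 4 = 8.
Recombination frequency = 8/196 = 0.0408 ≈ 4.1%, i.e. 4.1 m.u.

4.1 m.u.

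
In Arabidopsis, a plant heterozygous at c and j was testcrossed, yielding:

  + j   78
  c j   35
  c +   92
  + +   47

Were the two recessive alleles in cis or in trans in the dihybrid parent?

The two most frequent classes are + j (78) and c + (92); these are the parental (non-recombinant) types.
So the F1 carried + j on one chromosome and c + on the other — the recessive alleles are on opposite chromosomes (trans / repulsion).

trans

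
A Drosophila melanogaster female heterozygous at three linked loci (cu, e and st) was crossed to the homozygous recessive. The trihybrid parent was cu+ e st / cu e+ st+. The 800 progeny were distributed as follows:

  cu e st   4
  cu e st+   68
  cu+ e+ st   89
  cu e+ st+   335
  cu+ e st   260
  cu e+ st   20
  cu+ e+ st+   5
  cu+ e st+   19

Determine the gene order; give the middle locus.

cu

The two rarest classes, cu e st and cu+ e+ st+, are the double crossovers. Comparing them with the parentals, only the cu allele has switched, so cu is the middle locus and the order is e – cu – st.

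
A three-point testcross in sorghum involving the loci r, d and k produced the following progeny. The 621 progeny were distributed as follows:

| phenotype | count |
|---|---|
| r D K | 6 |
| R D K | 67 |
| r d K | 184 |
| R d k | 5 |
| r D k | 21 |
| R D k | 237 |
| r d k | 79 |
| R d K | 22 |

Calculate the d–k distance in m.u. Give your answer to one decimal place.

25.3 m.u.

The two most frequent reciprocal classes, R D k and r d K, are the parental types, so the F1 was R D k / r d K.
The two rarest classes, R d k and r D K, are the double crossovers. Comparing them with the parentals, only the d allele has switched, so d is the middle locus and the order is k – d – r.
Crossovers in the k–d interval produce the single-crossover classes R D K and r d k (67 + 79 = 146) plus the double crossovers (11).
RF(k–d) = (146 + 11) / 621 = 157/621 = 0.2528 → 25.3 m.u.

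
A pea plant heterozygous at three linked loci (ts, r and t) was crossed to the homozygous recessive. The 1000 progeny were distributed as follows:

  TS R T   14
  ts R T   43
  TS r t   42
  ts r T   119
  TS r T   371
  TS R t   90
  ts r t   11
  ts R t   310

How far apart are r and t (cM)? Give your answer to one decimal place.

The two most frequent reciprocal classes, TS r T and ts R t, are the parental types, so the F1 was TS r T / ts R t.
The two rarest classes, TS R T and ts r t, are the double crossovers. Comparing them with the parentals, only the r allele has switched, so r is the middle locus and the order is ts – r – t.
Crossovers in the r–t interval produce the single-crossover classes TS r t and ts R T (42 + 43 = 85) plus the double crossovers (25).
RF(r–t) = (85 + 25) / 1000 = 110/1000 = 0.1100 → 11.0 cM.

11.0 cM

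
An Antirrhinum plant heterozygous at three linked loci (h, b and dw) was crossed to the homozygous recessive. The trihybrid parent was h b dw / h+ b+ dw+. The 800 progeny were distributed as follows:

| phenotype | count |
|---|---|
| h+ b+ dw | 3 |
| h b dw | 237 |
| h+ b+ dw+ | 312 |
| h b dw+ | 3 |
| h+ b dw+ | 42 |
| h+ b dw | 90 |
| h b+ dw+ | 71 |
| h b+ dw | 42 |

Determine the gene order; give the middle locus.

dw

The two rarest classes, h b dw+ and h+ b+ dw, are the double crossovers. Comparing them with the parentals, only the dw allele has switched, so dw is the middle locus and the order is h – dw – b.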